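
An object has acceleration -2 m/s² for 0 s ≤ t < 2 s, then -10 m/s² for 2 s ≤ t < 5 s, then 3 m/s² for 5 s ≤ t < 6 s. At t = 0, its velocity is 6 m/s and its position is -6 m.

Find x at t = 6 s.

-63.5 m

On each constant-a segment, Δv = aΔt and Δx = v₀Δt + ½aΔt²; chain segment to segment.
0–2 s: v starts 6 m/s; Δx = 6·2 + ½·-2·2² = 8 m; v ends 2 m/s.
2–5 s: v starts 2 m/s; Δx = 2·3 + ½·-10·3² = -39 m; v ends -28 m/s.
5–6 s: v starts -28 m/s; Δx = -28·1 + ½·3·1² = -26.5 m; v ends -25 m/s.
x(6) = -6 + Σ Δx = -63.5 m.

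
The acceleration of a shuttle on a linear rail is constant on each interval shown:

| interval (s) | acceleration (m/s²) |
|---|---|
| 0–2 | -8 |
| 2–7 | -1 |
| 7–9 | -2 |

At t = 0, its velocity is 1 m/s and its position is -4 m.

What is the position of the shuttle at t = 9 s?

On each constant-a segment, Δv = aΔt and Δx = v₀Δt + ½aΔt²; chain segment to segment.
0–2 s: v starts 1 m/s; Δx = 1·2 + ½·-8·2² = -14 m; v ends -15 m/s.
2–7 s: v starts -15 m/s; Δx = -15·5 + ½·-1·5² = -87.5 m; v ends -20 m/s.
7–9 s: v starts -20 m/s; Δx = -20·2 + ½·-2·2² = -44 m; v ends -24 m/s.
x(9) = -4 + Σ Δx = -149.5 m.

-149.5 m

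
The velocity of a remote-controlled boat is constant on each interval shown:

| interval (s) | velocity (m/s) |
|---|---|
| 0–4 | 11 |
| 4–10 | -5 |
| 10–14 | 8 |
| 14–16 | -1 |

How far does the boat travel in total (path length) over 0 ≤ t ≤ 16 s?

Total distance travelled is ∫|v| dt — sum the magnitudes of each area piece.
0–4 s: |11| × 4 = 44 m
4–10 s: |-5| × 6 = 30 m
10–14 s: |8| × 4 = 32 m
14–16 s: |-1| × 2 = 2 m
Total distance = 108 m

108 m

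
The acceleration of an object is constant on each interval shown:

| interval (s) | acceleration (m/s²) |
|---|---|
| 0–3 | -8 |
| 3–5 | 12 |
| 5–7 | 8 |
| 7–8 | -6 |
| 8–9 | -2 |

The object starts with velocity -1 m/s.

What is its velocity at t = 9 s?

7 m/s

Δv equals the area under the a-t graph; then v = v₀ + Δv.
0–3 s: -8 × 3 = -24 m/s
3–5 s: 12 × 2 = 24 m/s
5–7 s: 8 × 2 = 16 m/s
7–8 s: -6 × 1 = -6 m/s
8–9 s: -2 × 1 = -2 m/s
Δv = 8 m/s, so v(9) = -1 + (8) = 7 m/s.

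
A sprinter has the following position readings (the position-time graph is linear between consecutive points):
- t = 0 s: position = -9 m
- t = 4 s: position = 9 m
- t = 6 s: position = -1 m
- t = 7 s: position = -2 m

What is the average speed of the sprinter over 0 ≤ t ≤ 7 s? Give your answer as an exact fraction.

Average speed = (total path length)/(elapsed time); on a piecewise-linear x-t graph the path length is Σ|Δx|.
0–4 s: |Δx| = |9 − -9| = 18 m
4–6 s: |Δx| = |-1 − 9| = 10 m
6–7 s: |Δx| = |-2 − -1| = 1 m
Total path = 29 m; average speed = 29/7 = 29/7 m/s.

29/7 m/s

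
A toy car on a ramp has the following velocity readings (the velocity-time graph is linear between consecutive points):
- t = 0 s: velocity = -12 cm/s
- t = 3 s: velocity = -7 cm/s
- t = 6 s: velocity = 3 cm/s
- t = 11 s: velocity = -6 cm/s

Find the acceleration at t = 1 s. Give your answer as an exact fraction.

Acceleration is the slope of the v-t graph on 0–3 s: (-7 − -12)/(3 − 0) = 5/3 cm/s².

5/3 cm/s²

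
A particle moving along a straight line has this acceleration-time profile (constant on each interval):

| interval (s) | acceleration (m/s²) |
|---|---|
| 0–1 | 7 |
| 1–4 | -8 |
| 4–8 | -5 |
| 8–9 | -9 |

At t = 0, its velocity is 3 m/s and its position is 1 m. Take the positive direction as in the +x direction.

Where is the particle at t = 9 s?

On each constant-a segment, Δv = aΔt and Δx = v₀Δt + ½aΔt²; chain segment to segment.
0–1 s: v starts 3 m/s; Δx = 3·1 + ½·7·1² = 6.5 m; v ends 10 m/s.
1–4 s: v starts 10 m/s; Δx = 10·3 + ½·-8·3² = -6 m; v ends -14 m/s.
4–8 s: v starts -14 m/s; Δx = -14·4 + ½·-5·4² = -96 m; v ends -34 m/s.
8–9 s: v starts -34 m/s; Δx = -34·1 + ½·-9·1² = -38.5 m; v ends -43 m/s.
x(9) = 1 + Σ Δx = -133 m.

-133 m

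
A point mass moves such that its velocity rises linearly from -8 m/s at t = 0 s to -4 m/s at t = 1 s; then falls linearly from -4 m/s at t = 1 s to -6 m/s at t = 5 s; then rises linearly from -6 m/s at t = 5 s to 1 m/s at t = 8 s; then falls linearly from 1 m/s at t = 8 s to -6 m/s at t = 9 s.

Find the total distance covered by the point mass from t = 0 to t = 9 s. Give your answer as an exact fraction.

256/7 m

Total distance travelled is ∫|v| dt — sum the magnitudes of each area piece.
0–1 s: |½(-8 + -4)(1)| = 6 m
1–5 s: |½(-4 + -6)(4)| = 20 m
5–8 s: v = 0 at t = 53/7 s; triangle areas 54/7 + 3/14 = 111/14 m
8–9 s: v = 0 at t = 57/7 s; triangle areas 1/14 + 18/7 = 37/14 m
Total distance = 256/7 m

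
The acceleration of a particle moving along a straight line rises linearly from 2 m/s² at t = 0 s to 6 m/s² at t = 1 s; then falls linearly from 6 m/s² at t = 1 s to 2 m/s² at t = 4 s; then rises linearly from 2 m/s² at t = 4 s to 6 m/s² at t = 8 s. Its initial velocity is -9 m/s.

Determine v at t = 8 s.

23 m/s

Δv equals the area under the a-t graph; then v = v₀ + Δv.
0–1 s: ½(2 + 6)(1) = 4 m/s
1–4 s: ½(6 + 2)(3) = 12 m/s
4–8 s: ½(2 + 6)(4) = 16 m/s
Δv = 32 m/s, so v(8) = -9 + (32) = 23 m/s.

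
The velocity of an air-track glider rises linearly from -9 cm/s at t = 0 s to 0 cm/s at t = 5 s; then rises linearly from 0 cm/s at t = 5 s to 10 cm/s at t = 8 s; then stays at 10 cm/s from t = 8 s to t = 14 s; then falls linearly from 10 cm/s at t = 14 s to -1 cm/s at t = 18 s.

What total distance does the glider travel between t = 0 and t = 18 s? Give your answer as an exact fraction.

Total distance travelled is ∫|v| dt — sum the magnitudes of each area piece.
0–5 s: |½(-9 + 0)(5)| = 22.5 cm
5–8 s: |½(0 + 10)(3)| = 15 cm
8–14 s: |10| × 6 = 60 cm
14–18 s: v = 0 at t = 194/11 s; triangle areas 200/11 + 2/11 = 202/11 cm
Total distance = 2549/22 cm

2549/22 cm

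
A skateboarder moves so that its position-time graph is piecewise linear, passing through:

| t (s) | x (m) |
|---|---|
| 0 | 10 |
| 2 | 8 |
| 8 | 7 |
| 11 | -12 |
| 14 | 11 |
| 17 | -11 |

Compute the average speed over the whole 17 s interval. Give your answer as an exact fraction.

Average speed = (total path length)/(elapsed time); on a piecewise-linear x-t graph the path length is Σ|Δx|.
0–2 s: |Δx| = |8 − 10| = 2 m
2–8 s: |Δx| = |7 − 8| = 1 m
8–11 s: |Δx| = |-12 − 7| = 19 m
11–14 s: |Δx| = |11 − -12| = 23 m
14–17 s: |Δx| = |-11 − 11| = 22 m
Total path = 67 m; average speed = 67/17 = 67/17 m/s.

67/17 m/s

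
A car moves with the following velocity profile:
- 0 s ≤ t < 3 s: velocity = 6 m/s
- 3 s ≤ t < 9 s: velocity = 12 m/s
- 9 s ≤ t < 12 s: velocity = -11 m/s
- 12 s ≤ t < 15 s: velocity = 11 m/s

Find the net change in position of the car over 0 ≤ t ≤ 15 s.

Net displacement equals the area under the velocity-time graph (areas below the axis count negative).
0–3 s: 6 × 3 = 18 m
3–9 s: 12 × 6 = 72 m
9–12 s: -11 × 3 = -33 m
12–15 s: 11 × 3 = 33 m
Net displacement = 90 m

90 m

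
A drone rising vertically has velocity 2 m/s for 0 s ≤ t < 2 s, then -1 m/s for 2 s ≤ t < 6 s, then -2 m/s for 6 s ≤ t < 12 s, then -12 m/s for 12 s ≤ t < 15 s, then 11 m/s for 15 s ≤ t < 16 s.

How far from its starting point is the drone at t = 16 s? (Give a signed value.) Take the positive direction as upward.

Displacement is the signed area under the v-t curve.
0–2 s: 2 × 2 = 4 m
2–6 s: -1 × 4 = -4 m
6–12 s: -2 × 6 = -12 m
12–15 s: -12 × 3 = -36 m
15–16 s: 11 × 1 = 11 m
Net displacement = -37 m

-37 m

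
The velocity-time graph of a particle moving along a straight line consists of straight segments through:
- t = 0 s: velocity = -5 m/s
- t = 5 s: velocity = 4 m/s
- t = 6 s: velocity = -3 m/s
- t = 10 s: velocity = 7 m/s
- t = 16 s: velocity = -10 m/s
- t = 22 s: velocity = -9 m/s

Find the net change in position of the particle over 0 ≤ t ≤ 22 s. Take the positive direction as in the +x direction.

Displacement is the signed area under the v-t curve.
0–5 s: ½(-5 + 4)(5) = -2.5 m
5–6 s: ½(4 + -3)(1) = 0.5 m
6–10 s: ½(-3 + 7)(4) = 8 m
10–16 s: ½(7 + -10)(6) = -9 m
16–22 s: ½(-10 + -9)(6) = -57 m
Net displacement = -60 m

-60 m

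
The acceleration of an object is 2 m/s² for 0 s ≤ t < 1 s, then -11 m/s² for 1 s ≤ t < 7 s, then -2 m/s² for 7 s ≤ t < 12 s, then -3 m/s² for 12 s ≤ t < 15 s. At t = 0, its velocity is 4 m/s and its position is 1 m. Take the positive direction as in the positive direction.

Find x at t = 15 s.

-704.5 m

On each constant-a segment, Δv = aΔt and Δx = v₀Δt + ½aΔt²; chain segment to segment.
0–1 s: v starts 4 m/s; Δx = 4·1 + ½·2·1² = 5 m; v ends 6 m/s.
1–7 s: v starts 6 m/s; Δx = 6·6 + ½·-11·6² = -162 m; v ends -60 m/s.
7–12 s: v starts -60 m/s; Δx = -60·5 + ½·-2·5² = -325 m; v ends -70 m/s.
12–15 s: v starts -70 m/s; Δx = -70·3 + ½·-3·3² = -223.5 m; v ends -79 m/s.
x(15) = 1 + Σ Δx = -704.5 m.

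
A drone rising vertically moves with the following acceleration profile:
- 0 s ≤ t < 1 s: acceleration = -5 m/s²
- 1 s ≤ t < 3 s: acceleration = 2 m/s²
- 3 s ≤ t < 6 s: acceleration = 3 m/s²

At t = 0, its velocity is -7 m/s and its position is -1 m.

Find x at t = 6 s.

On each constant-a segment, Δv = aΔt and Δx = v₀Δt + ½aΔt²; chain segment to segment.
0–1 s: v starts -7 m/s; Δx = -7·1 + ½·-5·1² = -9.5 m; v ends -12 m/s.
1–3 s: v starts -12 m/s; Δx = -12·2 + ½·2·2² = -20 m; v ends -8 m/s.
3–6 s: v starts -8 m/s; Δx = -8·3 + ½·3·3² = -10.5 m; v ends 1 m/s.
x(6) = -1 + Σ Δx = -41 m.

-41 m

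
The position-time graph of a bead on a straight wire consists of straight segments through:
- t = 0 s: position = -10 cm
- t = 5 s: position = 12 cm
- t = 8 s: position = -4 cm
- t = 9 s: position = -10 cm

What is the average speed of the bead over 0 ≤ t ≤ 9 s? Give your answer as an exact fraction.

44/9 cm/s

Average speed = (total path length)/(elapsed time); on a piecewise-linear x-t graph the path length is Σ|Δx|.
0–5 s: |Δx| = |12 − -10| = 22 cm
5–8 s: |Δx| = |-4 − 12| = 16 cm
8–9 s: |Δx| = |-10 − -4| = 6 cm
Total path = 44 cm; average speed = 44/9 = 44/9 cm/s.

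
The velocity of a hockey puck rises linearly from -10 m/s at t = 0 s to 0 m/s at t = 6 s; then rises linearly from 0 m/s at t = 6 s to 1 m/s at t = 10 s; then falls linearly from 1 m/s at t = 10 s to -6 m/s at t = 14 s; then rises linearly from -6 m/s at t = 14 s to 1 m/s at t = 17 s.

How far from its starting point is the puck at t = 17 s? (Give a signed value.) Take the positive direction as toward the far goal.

-45.5 m

Net displacement equals the area under the velocity-time graph (areas below the axis count negative).
0–6 s: ½(-10 + 0)(6) = -30 m
6–10 s: ½(0 + 1)(4) = 2 m
10–14 s: ½(1 + -6)(4) = -10 m
14–17 s: ½(-6 + 1)(3) = -7.5 m
Net displacement = -45.5 m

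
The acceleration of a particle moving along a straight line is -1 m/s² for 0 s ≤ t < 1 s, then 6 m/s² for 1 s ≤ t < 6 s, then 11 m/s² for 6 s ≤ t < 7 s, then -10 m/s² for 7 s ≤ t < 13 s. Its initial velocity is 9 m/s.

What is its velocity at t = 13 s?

Δv equals the area under the a-t graph; then v = v₀ + Δv.
0–1 s: -1 × 1 = -1 m/s
1–6 s: 6 × 5 = 30 m/s
6–7 s: 11 × 1 = 11 m/s
7–13 s: -10 × 6 = -60 m/s
Δv = -20 m/s, so v(13) = 9 + (-20) = -11 m/s.

-11 m/s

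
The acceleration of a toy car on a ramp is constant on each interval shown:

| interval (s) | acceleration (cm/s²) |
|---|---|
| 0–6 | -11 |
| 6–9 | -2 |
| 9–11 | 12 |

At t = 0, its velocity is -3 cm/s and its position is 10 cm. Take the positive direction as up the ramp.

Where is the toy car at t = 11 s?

On each constant-a segment, Δv = aΔt and Δx = v₀Δt + ½aΔt²; chain segment to segment.
0–6 s: v starts -3 cm/s; Δx = -3·6 + ½·-11·6² = -216 cm; v ends -69 cm/s.
6–9 s: v starts -69 cm/s; Δx = -69·3 + ½·-2·3² = -216 cm; v ends -75 cm/s.
9–11 s: v starts -75 cm/s; Δx = -75·2 + ½·12·2² = -126 cm; v ends -51 cm/s.
x(11) = 10 + Σ Δx = -548 cm.

-548 cm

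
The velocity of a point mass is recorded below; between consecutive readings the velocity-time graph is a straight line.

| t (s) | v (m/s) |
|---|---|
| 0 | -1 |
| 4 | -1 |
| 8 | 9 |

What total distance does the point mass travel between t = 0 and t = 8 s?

Total distance travelled is ∫|v| dt — sum the magnitudes of each area piece.
0–4 s: |-1| × 4 = 4 m
4–8 s: v = 0 at t = 4.4 s; triangle areas 0.2 + 16.2 = 16.4 m
Total distance = 20.4 m

20.4 m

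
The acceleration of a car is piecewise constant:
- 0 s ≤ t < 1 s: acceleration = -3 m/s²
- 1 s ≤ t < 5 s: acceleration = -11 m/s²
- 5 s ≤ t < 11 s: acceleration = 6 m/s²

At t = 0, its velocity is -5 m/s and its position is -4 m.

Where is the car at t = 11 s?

On each constant-a segment, Δv = aΔt and Δx = v₀Δt + ½aΔt²; chain segment to segment.
0–1 s: v starts -5 m/s; Δx = -5·1 + ½·-3·1² = -6.5 m; v ends -8 m/s.
1–5 s: v starts -8 m/s; Δx = -8·4 + ½·-11·4² = -120 m; v ends -52 m/s.
5–11 s: v starts -52 m/s; Δx = -52·6 + ½·6·6² = -204 m; v ends -16 m/s.
x(11) = -4 + Σ Δx = -334.5 m.

-334.5 m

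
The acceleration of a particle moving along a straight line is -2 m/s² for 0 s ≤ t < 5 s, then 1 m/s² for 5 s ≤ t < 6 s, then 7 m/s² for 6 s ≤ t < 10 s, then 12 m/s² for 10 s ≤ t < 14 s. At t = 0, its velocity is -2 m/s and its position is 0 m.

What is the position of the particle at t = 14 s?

129.5 m

On each constant-a segment, Δv = aΔt and Δx = v₀Δt + ½aΔt²; chain segment to segment.
0–5 s: v starts -2 m/s; Δx = -2·5 + ½·-2·5² = -35 m; v ends -12 m/s.
5–6 s: v starts -12 m/s; Δx = -12·1 + ½·1·1² = -11.5 m; v ends -11 m/s.
6–10 s: v starts -11 m/s; Δx = -11·4 + ½·7·4² = 12 m; v ends 17 m/s.
10–14 s: v starts 17 m/s; Δx = 17·4 + ½·12·4² = 164 m; v ends 65 m/s.
x(14) = 0 + Σ Δx = 129.5 m.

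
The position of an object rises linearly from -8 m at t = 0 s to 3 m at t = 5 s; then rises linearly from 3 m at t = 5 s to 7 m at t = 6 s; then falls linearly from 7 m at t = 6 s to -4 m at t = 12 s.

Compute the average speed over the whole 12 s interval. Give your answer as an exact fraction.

Average speed = (total path length)/(elapsed time); on a piecewise-linear x-t graph the path length is Σ|Δx|.
0–5 s: |Δx| = |3 − -8| = 11 m
5–6 s: |Δx| = |7 − 3| = 4 m
6–12 s: |Δx| = |-4 − 7| = 11 m
Total path = 26 m; average speed = 26/12 = 13/6 m/s.

13/6 m/s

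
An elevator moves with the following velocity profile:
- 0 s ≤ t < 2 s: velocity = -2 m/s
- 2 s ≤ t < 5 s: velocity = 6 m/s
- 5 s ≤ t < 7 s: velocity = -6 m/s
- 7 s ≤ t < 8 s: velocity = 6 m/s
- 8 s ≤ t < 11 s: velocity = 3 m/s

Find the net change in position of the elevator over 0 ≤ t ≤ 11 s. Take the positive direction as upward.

Net displacement equals the area under the velocity-time graph (areas below the axis count negative).
0–2 s: -2 × 2 = -4 m
2–5 s: 6 × 3 = 18 m
5–7 s: -6 × 2 = -12 m
7–8 s: 6 × 1 = 6 m
8–11 s: 3 × 3 = 9 m
Net displacement = 17 m

17 m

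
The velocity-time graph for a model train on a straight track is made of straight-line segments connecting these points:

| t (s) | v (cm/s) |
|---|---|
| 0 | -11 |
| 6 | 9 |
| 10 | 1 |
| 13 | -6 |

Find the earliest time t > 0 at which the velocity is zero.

t = 3.3 s

v changes sign on 0–6 s (from -11 to 9); the graph is linear there, so v = 0 at t = 0 + (11)·(6 − 0)/(9 − -11) = 3.3 s.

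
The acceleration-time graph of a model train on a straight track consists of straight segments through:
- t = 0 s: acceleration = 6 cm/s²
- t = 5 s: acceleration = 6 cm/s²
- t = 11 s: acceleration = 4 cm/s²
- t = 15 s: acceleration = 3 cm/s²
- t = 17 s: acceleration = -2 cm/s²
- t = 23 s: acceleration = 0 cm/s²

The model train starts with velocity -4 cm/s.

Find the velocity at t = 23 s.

65 cm/s

Δv equals the area under the a-t graph; then v = v₀ + Δv.
0–5 s: 6 × 5 = 30 cm/s
5–11 s: ½(6 + 4)(6) = 30 cm/s
11–15 s: ½(4 + 3)(4) = 14 cm/s
15–17 s: ½(3 + -2)(2) = 1 cm/s
17–23 s: ½(-2 + 0)(6) = -6 cm/s
Δv = 69 cm/s, so v(23) = -4 + (69) = 65 cm/s.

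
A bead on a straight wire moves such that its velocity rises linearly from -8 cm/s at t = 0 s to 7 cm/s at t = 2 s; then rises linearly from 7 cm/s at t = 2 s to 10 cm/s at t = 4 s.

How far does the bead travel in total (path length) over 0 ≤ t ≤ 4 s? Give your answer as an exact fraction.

Total distance travelled is ∫|v| dt — sum the magnitudes of each area piece.
0–2 s: v = 0 at t = 16/15 s; triangle areas 64/15 + 49/15 = 113/15 cm
2–4 s: |½(7 + 10)(2)| = 17 cm
Total distance = 368/15 cm

368/15 cm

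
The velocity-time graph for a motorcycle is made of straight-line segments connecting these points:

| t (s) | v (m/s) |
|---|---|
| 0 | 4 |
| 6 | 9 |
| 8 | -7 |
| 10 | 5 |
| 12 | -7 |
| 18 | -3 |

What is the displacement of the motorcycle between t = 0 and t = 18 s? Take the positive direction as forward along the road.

Net displacement equals the area under the velocity-time graph (areas below the axis count negative).
0–6 s: ½(4 + 9)(6) = 39 m
6–8 s: ½(9 + -7)(2) = 2 m
8–10 s: ½(-7 + 5)(2) = -2 m
10–12 s: ½(5 + -7)(2) = -2 m
12–18 s: ½(-7 + -3)(6) = -30 m
Net displacement = 7 m

7 m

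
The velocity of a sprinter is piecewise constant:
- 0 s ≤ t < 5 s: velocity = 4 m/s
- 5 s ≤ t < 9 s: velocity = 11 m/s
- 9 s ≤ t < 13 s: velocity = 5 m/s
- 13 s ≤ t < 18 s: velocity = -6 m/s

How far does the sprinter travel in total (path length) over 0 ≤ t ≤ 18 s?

114 m

Distance (not displacement) is the total path length: add the absolute areas under v-t.
0–5 s: |4| × 5 = 20 m
5–9 s: |11| × 4 = 44 m
9–13 s: |5| × 4 = 20 m
13–18 s: |-6| × 5 = 30 m
Total distance = 114 m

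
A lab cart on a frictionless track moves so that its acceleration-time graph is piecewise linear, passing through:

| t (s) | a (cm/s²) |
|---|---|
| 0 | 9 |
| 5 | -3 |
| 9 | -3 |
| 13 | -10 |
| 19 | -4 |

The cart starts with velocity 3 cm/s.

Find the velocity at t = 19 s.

Δv equals the area under the a-t graph; then v = v₀ + Δv.
0–5 s: ½(9 + -3)(5) = 15 cm/s
5–9 s: -3 × 4 = -12 cm/s
9–13 s: ½(-3 + -10)(4) = -26 cm/s
13–19 s: ½(-10 + -4)(6) = -42 cm/s
Δv = -65 cm/s, so v(19) = 3 + (-65) = -62 cm/s.

-62 cm/s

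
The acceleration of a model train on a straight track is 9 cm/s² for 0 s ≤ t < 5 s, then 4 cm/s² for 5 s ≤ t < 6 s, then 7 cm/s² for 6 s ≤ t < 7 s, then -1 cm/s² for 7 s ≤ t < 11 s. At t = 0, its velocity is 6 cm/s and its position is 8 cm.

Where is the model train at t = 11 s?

502 cm

On each constant-a segment, Δv = aΔt and Δx = v₀Δt + ½aΔt²; chain segment to segment.
0–5 s: v starts 6 cm/s; Δx = 6·5 + ½·9·5² = 142.5 cm; v ends 51 cm/s.
5–6 s: v starts 51 cm/s; Δx = 51·1 + ½·4·1² = 53 cm; v ends 55 cm/s.
6–7 s: v starts 55 cm/s; Δx = 55·1 + ½·7·1² = 58.5 cm; v ends 62 cm/s.
7–11 s: v starts 62 cm/s; Δx = 62·4 + ½·-1·4² = 240 cm; v ends 58 cm/s.
x(11) = 8 + Σ Δx = 502 cm.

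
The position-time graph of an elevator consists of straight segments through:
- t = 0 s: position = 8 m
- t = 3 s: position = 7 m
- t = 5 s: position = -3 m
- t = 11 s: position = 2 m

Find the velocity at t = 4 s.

-5 m/s

Velocity is the slope of the x-t graph on 3–5 s: (-3 − 7)/(5 − 3) = -5 m/s.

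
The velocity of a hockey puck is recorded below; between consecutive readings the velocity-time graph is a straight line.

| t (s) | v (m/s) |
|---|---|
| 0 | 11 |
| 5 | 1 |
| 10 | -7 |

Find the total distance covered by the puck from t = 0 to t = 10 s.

Distance (not displacement) is the total path length: add the absolute areas under v-t.
0–5 s: |½(11 + 1)(5)| = 30 m
5–10 s: v = 0 at t = 5.625 s; triangle areas 0.3125 + 15.3125 = 15.625 m
Total distance = 45.625 m

45.625 m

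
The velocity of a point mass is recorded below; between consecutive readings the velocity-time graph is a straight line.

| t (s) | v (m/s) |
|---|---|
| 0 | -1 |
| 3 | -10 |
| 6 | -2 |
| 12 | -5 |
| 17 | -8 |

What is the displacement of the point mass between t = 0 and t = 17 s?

-88 m

Displacement is the signed area under the v-t curve.
0–3 s: ½(-1 + -10)(3) = -16.5 m
3–6 s: ½(-10 + -2)(3) = -18 m
6–12 s: ½(-2 + -5)(6) = -21 m
12–17 s: ½(-5 + -8)(5) = -32.5 m
Net displacement = -88 m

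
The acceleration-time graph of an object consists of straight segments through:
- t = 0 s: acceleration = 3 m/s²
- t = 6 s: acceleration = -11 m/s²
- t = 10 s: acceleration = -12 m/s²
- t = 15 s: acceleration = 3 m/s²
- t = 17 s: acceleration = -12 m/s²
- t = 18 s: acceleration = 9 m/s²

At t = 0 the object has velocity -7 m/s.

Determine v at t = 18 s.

Δv equals the area under the a-t graph; then v = v₀ + Δv.
0–6 s: ½(3 + -11)(6) = -24 m/s
6–10 s: ½(-11 + -12)(4) = -46 m/s
10–15 s: ½(-12 + 3)(5) = -22.5 m/s
15–17 s: ½(3 + -12)(2) = -9 m/s
17–18 s: ½(-12 + 9)(1) = -1.5 m/s
Δv = -103 m/s, so v(18) = -7 + (-103) = -110 m/s.

-110 m/s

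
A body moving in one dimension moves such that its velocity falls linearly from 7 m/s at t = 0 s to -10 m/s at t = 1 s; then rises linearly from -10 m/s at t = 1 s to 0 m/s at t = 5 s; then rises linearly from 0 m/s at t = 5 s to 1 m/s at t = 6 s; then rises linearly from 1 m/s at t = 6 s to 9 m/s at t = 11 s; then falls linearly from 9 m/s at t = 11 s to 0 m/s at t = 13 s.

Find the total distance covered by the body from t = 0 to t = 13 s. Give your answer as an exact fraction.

1001/17 m

Distance (not displacement) is the total path length: add the absolute areas under v-t.
0–1 s: v = 0 at t = 7/17 s; triangle areas 49/34 + 50/17 = 149/34 m
1–5 s: |½(-10 + 0)(4)| = 20 m
5–6 s: |½(0 + 1)(1)| = 0.5 m
6–11 s: |½(1 + 9)(5)| = 25 m
11–13 s: |½(9 + 0)(2)| = 9 m
Total distance = 1001/17 m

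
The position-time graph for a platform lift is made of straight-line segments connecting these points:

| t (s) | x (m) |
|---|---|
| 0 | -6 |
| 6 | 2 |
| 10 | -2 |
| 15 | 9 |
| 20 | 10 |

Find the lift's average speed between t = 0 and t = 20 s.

Average speed = (total path length)/(elapsed time); on a piecewise-linear x-t graph the path length is Σ|Δx|.
0–6 s: |Δx| = |2 − -6| = 8 m
6–10 s: |Δx| = |-2 − 2| = 4 m
10–15 s: |Δx| = |9 − -2| = 11 m
15–20 s: |Δx| = |10 − 9| = 1 m
Total path = 24 m; average speed = 24/20 = 1.2 m/s.

1.2 m/s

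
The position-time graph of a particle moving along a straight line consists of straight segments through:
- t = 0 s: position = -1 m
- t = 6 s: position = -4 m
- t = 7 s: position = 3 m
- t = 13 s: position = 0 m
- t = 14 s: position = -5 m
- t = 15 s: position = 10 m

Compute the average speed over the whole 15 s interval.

Average speed = (total path length)/(elapsed time); on a piecewise-linear x-t graph the path length is Σ|Δx|.
0–6 s: |Δx| = |-4 − -1| = 3 m
6–7 s: |Δx| = |3 − -4| = 7 m
7–13 s: |Δx| = |0 − 3| = 3 m
13–14 s: |Δx| = |-5 − 0| = 5 m
14–15 s: |Δx| = |10 − -5| = 15 m
Total path = 33 m; average speed = 33/15 = 2.2 m/s.

2.2 m/s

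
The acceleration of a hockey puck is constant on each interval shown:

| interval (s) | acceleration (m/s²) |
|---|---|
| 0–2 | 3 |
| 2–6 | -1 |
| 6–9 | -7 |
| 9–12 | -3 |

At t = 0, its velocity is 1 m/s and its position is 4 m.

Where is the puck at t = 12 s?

-58 m

On each constant-a segment, Δv = aΔt and Δx = v₀Δt + ½aΔt²; chain segment to segment.
0–2 s: v starts 1 m/s; Δx = 1·2 + ½·3·2² = 8 m; v ends 7 m/s.
2–6 s: v starts 7 m/s; Δx = 7·4 + ½·-1·4² = 20 m; v ends 3 m/s.
6–9 s: v starts 3 m/s; Δx = 3·3 + ½·-7·3² = -22.5 m; v ends -18 m/s.
9–12 s: v starts -18 m/s; Δx = -18·3 + ½·-3·3² = -67.5 m; v ends -27 m/s.
x(12) = 4 + Σ Δx = -58 m.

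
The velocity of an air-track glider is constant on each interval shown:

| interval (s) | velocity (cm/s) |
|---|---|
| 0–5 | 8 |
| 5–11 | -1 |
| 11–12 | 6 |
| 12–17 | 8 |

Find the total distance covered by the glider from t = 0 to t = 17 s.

92 cm

Distance (not displacement) is the total path length: add the absolute areas under v-t.
0–5 s: |8| × 5 = 40 cm
5–11 s: |-1| × 6 = 6 cm
11–12 s: |6| × 1 = 6 cm
12–17 s: |8| × 5 = 40 cm
Total distance = 92 cm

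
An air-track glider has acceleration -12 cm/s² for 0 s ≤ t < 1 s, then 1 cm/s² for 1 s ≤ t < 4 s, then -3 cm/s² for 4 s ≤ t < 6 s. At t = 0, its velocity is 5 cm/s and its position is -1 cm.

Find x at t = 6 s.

On each constant-a segment, Δv = aΔt and Δx = v₀Δt + ½aΔt²; chain segment to segment.
0–1 s: v starts 5 cm/s; Δx = 5·1 + ½·-12·1² = -1 cm; v ends -7 cm/s.
1–4 s: v starts -7 cm/s; Δx = -7·3 + ½·1·3² = -16.5 cm; v ends -4 cm/s.
4–6 s: v starts -4 cm/s; Δx = -4·2 + ½·-3·2² = -14 cm; v ends -10 cm/s.
x(6) = -1 + Σ Δx = -32.5 cm.

-32.5 cm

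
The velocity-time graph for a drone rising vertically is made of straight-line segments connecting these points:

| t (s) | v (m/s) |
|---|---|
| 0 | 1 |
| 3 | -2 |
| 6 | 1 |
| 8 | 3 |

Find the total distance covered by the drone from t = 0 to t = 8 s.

9 m

Distance (not displacement) is the total path length: add the absolute areas under v-t.
0–3 s: v = 0 at t = 1 s; triangle areas 0.5 + 2 = 2.5 m
3–6 s: v = 0 at t = 5 s; triangle areas 2 + 0.5 = 2.5 m
6–8 s: |½(1 + 3)(2)| = 4 m
Total distance = 9 m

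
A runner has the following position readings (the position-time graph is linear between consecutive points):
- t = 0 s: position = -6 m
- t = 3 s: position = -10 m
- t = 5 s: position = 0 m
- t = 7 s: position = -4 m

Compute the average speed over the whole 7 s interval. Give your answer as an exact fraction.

Average speed = (total path length)/(elapsed time); on a piecewise-linear x-t graph the path length is Σ|Δx|.
0–3 s: |Δx| = |-10 − -6| = 4 m
3–5 s: |Δx| = |0 − -10| = 10 m
5–7 s: |Δx| = |-4 − 0| = 4 m
Total path = 18 m; average speed = 18/7 = 18/7 m/s.

18/7 m/s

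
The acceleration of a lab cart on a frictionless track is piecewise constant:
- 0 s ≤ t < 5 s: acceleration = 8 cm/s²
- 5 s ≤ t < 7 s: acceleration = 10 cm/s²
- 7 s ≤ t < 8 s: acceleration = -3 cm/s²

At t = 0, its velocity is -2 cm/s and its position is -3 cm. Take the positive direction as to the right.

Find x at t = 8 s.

239.5 cm

On each constant-a segment, Δv = aΔt and Δx = v₀Δt + ½aΔt²; chain segment to segment.
0–5 s: v starts -2 cm/s; Δx = -2·5 + ½·8·5² = 90 cm; v ends 38 cm/s.
5–7 s: v starts 38 cm/s; Δx = 38·2 + ½·10·2² = 96 cm; v ends 58 cm/s.
7–8 s: v starts 58 cm/s; Δx = 58·1 + ½·-3·1² = 56.5 cm; v ends 55 cm/s.
x(8) = -3 + Σ Δx = 239.5 cm.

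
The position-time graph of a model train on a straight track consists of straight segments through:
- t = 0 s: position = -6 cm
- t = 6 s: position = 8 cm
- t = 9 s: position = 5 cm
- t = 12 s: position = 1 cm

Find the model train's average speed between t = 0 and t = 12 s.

1.75 cm/s

Average speed = (total path length)/(elapsed time); on a piecewise-linear x-t graph the path length is Σ|Δx|.
0–6 s: |Δx| = |8 − -6| = 14 cm
6–9 s: |Δx| = |5 − 8| = 3 cm
9–12 s: |Δx| = |1 − 5| = 4 cm
Total path = 21 cm; average speed = 21/12 = 1.75 cm/s.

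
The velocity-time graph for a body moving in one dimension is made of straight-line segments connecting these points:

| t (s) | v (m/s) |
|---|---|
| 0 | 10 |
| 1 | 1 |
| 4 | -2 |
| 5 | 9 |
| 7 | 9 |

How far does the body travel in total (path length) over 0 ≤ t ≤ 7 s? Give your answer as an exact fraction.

657/22 m

Total distance travelled is ∫|v| dt — sum the magnitudes of each area piece.
0–1 s: |½(10 + 1)(1)| = 5.5 m
1–4 s: v = 0 at t = 2 s; triangle areas 0.5 + 2 = 2.5 m
4–5 s: v = 0 at t = 46/11 s; triangle areas 2/11 + 81/22 = 85/22 m
5–7 s: |9| × 2 = 18 m
Total distance = 657/22 m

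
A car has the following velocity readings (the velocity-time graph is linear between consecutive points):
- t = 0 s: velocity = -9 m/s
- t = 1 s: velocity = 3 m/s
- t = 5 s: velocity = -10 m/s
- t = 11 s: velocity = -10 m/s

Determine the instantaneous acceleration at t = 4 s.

Acceleration is the slope of the v-t graph on 1–5 s: (-10 − 3)/(5 − 1) = -3.25 m/s².

-3.25 m/s²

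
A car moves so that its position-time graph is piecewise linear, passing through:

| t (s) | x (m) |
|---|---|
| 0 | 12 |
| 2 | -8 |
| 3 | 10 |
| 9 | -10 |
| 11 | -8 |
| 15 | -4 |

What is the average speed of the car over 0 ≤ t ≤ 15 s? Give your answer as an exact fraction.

64/15 m/s

Average speed = (total path length)/(elapsed time); on a piecewise-linear x-t graph the path length is Σ|Δx|.
0–2 s: |Δx| = |-8 − 12| = 20 m
2–3 s: |Δx| = |10 − -8| = 18 m
3–9 s: |Δx| = |-10 − 10| = 20 m
9–11 s: |Δx| = |-8 − -10| = 2 m
11–15 s: |Δx| = |-4 − -8| = 4 m
Total path = 64 m; average speed = 64/15 = 64/15 m/s.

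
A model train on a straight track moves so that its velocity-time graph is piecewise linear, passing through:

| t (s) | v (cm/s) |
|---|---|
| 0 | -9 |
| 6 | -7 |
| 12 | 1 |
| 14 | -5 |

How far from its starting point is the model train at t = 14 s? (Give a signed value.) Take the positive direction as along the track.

Net displacement equals the area under the velocity-time graph (areas below the axis count negative).
0–6 s: ½(-9 + -7)(6) = -48 cm
6–12 s: ½(-7 + 1)(6) = -18 cm
12–14 s: ½(1 + -5)(2) = -4 cm
Net displacement = -70 cm

-70 cm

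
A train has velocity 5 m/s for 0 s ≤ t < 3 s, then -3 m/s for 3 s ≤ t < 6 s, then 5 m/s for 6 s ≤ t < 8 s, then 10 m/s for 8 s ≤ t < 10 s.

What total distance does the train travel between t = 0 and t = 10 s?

Distance (not displacement) is the total path length: add the absolute areas under v-t.
0–3 s: |5| × 3 = 15 m
3–6 s: |-3| × 3 = 9 m
6–8 s: |5| × 2 = 10 m
8–10 s: |10| × 2 = 20 m
Total distance = 54 m

54 m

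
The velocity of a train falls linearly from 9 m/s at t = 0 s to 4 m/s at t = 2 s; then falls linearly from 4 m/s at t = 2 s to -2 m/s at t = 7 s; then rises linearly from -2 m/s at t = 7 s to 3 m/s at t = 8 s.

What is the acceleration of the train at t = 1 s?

-2.5 m/s²

Acceleration is the slope of the v-t graph on 0–2 s: (4 − 9)/(2 − 0) = -2.5 m/s².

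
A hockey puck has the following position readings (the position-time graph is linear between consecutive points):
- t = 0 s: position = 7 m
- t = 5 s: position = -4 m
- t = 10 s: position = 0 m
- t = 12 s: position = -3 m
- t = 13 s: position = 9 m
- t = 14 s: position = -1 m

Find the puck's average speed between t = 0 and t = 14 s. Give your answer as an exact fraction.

Average speed = (total path length)/(elapsed time); on a piecewise-linear x-t graph the path length is Σ|Δx|.
0–5 s: |Δx| = |-4 − 7| = 11 m
5–10 s: |Δx| = |0 − -4| = 4 m
10–12 s: |Δx| = |-3 − 0| = 3 m
12–13 s: |Δx| = |9 − -3| = 12 m
13–14 s: |Δx| = |-1 − 9| = 10 m
Total path = 40 m; average speed = 40/14 = 20/7 m/s.

20/7 m/s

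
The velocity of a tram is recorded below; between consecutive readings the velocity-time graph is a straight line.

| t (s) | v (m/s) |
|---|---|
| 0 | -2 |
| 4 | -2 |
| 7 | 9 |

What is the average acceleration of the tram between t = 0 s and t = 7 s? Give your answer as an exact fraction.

11/7 m/s²

Average acceleration = Δv/Δt = (9 − -2)/(7 − 0) = 11/7 m/s².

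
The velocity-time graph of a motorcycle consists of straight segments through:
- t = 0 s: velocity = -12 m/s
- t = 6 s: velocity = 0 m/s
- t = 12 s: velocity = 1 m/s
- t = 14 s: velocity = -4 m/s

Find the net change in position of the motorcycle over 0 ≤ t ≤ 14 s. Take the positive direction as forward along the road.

-36 m

Net displacement equals the area under the velocity-time graph (areas below the axis count negative).
0–6 s: ½(-12 + 0)(6) = -36 m
6–12 s: ½(0 + 1)(6) = 3 m
12–14 s: ½(1 + -4)(2) = -3 m
Net displacement = -36 m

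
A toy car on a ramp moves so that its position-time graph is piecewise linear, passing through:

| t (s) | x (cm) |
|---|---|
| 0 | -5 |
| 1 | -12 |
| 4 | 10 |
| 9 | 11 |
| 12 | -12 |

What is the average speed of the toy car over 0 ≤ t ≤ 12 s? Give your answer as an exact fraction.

53/12 cm/s

Average speed = (total path length)/(elapsed time); on a piecewise-linear x-t graph the path length is Σ|Δx|.
0–1 s: |Δx| = |-12 − -5| = 7 cm
1–4 s: |Δx| = |10 − -12| = 22 cm
4–9 s: |Δx| = |11 − 10| = 1 cm
9–12 s: |Δx| = |-12 − 11| = 23 cm
Total path = 53 cm; average speed = 53/12 = 53/12 cm/s.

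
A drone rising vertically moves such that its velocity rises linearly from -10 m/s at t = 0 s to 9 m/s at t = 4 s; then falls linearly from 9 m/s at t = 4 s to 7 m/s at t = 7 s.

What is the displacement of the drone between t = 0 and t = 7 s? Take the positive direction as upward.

Displacement is the signed area under the v-t curve.
0–4 s: ½(-10 + 9)(4) = -2 m
4–7 s: ½(9 + 7)(3) = 24 m
Net displacement = 22 m

22 m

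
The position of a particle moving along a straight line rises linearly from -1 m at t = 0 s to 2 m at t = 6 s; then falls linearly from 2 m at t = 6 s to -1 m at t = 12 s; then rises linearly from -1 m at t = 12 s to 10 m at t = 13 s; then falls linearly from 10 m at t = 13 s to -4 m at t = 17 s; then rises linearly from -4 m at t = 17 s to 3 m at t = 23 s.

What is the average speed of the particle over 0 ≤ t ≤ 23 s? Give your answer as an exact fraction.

Average speed = (total path length)/(elapsed time); on a piecewise-linear x-t graph the path length is Σ|Δx|.
0–6 s: |Δx| = |2 − -1| = 3 m
6–12 s: |Δx| = |-1 − 2| = 3 m
12–13 s: |Δx| = |10 − -1| = 11 m
13–17 s: |Δx| = |-4 − 10| = 14 m
17–23 s: |Δx| = |3 − -4| = 7 m
Total path = 38 m; average speed = 38/23 = 38/23 m/s.

38/23 m/s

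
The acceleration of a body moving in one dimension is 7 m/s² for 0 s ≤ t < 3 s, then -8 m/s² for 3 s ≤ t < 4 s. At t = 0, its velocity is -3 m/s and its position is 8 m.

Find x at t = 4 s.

44.5 m

On each constant-a segment, Δv = aΔt and Δx = v₀Δt + ½aΔt²; chain segment to segment.
0–3 s: v starts -3 m/s; Δx = -3·3 + ½·7·3² = 22.5 m; v ends 18 m/s.
3–4 s: v starts 18 m/s; Δx = 18·1 + ½·-8·1² = 14 m; v ends 10 m/s.
x(4) = 8 + Σ Δx = 44.5 m.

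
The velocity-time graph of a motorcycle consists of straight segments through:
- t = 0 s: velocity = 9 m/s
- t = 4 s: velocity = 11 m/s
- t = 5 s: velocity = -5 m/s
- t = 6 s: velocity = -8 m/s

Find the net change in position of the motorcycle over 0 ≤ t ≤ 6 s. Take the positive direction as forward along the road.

Displacement is the signed area under the v-t curve.
0–4 s: ½(9 + 11)(4) = 40 m
4–5 s: ½(11 + -5)(1) = 3 m
5–6 s: ½(-5 + -8)(1) = -6.5 m
Net displacement = 36.5 m

36.5 m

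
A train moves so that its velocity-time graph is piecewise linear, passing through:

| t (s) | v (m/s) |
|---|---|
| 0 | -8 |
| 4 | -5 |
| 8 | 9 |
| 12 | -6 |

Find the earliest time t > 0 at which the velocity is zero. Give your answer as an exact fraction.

v changes sign on 4–8 s (from -5 to 9); the graph is linear there, so v = 0 at t = 4 + (5)·(8 − 4)/(9 − -5) = 38/7 s.

t = 38/7 s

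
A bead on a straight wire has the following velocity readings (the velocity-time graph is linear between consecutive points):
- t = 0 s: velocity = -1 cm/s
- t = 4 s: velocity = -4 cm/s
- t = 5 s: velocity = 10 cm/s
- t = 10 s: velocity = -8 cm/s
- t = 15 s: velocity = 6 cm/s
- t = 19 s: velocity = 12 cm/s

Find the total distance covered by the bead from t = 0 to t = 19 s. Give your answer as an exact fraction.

Distance (not displacement) is the total path length: add the absolute areas under v-t.
0–4 s: |½(-1 + -4)(4)| = 10 cm
4–5 s: v = 0 at t = 30/7 s; triangle areas 4/7 + 25/7 = 29/7 cm
5–10 s: v = 0 at t = 70/9 s; triangle areas 125/9 + 80/9 = 205/9 cm
10–15 s: v = 0 at t = 90/7 s; triangle areas 80/7 + 45/7 = 125/7 cm
15–19 s: |½(6 + 12)(4)| = 36 cm
Total distance = 817/9 cm

817/9 cm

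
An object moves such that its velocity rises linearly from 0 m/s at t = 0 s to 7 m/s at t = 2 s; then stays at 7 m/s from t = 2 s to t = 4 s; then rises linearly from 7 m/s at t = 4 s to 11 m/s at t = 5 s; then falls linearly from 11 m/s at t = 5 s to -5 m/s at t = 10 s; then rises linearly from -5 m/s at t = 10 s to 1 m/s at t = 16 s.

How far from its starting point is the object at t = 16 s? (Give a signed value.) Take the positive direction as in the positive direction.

33 m

Displacement is the signed area under the v-t curve.
0–2 s: ½(0 + 7)(2) = 7 m
2–4 s: 7 × 2 = 14 m
4–5 s: ½(7 + 11)(1) = 9 m
5–10 s: ½(11 + -5)(5) = 15 m
10–16 s: ½(-5 + 1)(6) = -12 m
Net displacement = 33 m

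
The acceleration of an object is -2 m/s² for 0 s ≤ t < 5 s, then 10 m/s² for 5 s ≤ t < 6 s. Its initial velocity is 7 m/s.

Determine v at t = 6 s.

7 m/s

Δv equals the area under the a-t graph; then v = v₀ + Δv.
0–5 s: -2 × 5 = -10 m/s
5–6 s: 10 × 1 = 10 m/s
Δv = 0 m/s, so v(6) = 7 + (0) = 7 m/s.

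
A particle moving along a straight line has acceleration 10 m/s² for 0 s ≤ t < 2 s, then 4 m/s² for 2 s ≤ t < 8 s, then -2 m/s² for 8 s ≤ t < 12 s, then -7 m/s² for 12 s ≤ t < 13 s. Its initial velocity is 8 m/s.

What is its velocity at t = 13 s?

37 m/s

Δv equals the area under the a-t graph; then v = v₀ + Δv.
0–2 s: 10 × 2 = 20 m/s
2–8 s: 4 × 6 = 24 m/s
8–12 s: -2 × 4 = -8 m/s
12–13 s: -7 × 1 = -7 m/s
Δv = 29 m/s, so v(13) = 8 + (29) = 37 m/s.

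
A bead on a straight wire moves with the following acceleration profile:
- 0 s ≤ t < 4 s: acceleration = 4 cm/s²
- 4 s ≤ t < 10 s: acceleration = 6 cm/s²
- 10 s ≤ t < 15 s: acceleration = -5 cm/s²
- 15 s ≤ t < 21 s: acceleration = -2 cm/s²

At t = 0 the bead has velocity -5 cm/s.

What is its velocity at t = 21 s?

10 cm/s

Δv equals the area under the a-t graph; then v = v₀ + Δv.
0–4 s: 4 × 4 = 16 cm/s
4–10 s: 6 × 6 = 36 cm/s
10–15 s: -5 × 5 = -25 cm/s
15–21 s: -2 × 6 = -12 cm/s
Δv = 15 cm/s, so v(21) = -5 + (15) = 10 cm/s.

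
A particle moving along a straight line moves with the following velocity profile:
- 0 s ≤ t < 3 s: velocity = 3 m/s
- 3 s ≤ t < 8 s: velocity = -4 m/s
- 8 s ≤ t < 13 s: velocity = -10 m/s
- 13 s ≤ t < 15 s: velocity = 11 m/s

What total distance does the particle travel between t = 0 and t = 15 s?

Total distance travelled is ∫|v| dt — sum the magnitudes of each area piece.
0–3 s: |3| × 3 = 9 m
3–8 s: |-4| × 5 = 20 m
8–13 s: |-10| × 5 = 50 m
13–15 s: |11| × 2 = 22 m
Total distance = 101 m

101 m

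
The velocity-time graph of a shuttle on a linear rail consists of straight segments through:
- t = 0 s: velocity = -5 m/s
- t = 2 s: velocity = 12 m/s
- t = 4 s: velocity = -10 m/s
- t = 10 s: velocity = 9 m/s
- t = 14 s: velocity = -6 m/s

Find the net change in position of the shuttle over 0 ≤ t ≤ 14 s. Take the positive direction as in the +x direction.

12 m

Net displacement equals the area under the velocity-time graph (areas below the axis count negative).
0–2 s: ½(-5 + 12)(2) = 7 m
2–4 s: ½(12 + -10)(2) = 2 m
4–10 s: ½(-10 + 9)(6) = -3 m
10–14 s: ½(9 + -6)(4) = 6 m
Net displacement = 12 m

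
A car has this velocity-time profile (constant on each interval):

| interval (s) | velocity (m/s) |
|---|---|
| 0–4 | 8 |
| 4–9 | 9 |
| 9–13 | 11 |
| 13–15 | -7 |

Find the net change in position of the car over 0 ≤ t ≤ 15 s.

107 m

Displacement is the signed area under the v-t curve.
0–4 s: 8 × 4 = 32 m
4–9 s: 9 × 5 = 45 m
9–13 s: 11 × 4 = 44 m
13–15 s: -7 × 2 = -14 m
Net displacement = 107 m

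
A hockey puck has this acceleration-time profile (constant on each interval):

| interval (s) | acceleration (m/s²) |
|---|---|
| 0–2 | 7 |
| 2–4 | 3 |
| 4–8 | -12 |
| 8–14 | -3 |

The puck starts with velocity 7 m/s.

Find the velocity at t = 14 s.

Δv equals the area under the a-t graph; then v = v₀ + Δv.
0–2 s: 7 × 2 = 14 m/s
2–4 s: 3 × 2 = 6 m/s
4–8 s: -12 × 4 = -48 m/s
8–14 s: -3 × 6 = -18 m/s
Δv = -46 m/s, so v(14) = 7 + (-46) = -39 m/s.

-39 m/s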